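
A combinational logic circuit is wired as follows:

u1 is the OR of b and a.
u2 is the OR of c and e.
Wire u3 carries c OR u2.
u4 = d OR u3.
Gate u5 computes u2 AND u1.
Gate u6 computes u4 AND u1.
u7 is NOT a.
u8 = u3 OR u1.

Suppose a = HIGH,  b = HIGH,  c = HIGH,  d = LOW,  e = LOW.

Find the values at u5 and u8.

u5 = HIGH, u8 = HIGH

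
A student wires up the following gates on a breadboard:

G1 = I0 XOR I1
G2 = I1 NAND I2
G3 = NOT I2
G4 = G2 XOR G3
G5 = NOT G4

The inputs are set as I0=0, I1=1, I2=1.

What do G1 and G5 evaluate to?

G1 = 1  G5 = 1

G1 = I0 XOR I1 = 0 XOR 1 = 1
G2 = I1 NAND I2 = 1 NAND 1 = 0
G3 = NOT I2 = NOT 1 = 0
G4 = G2 XOR G3 = 0 XOR 0 = 0
G5 = NOT G4 = NOT 0 = 1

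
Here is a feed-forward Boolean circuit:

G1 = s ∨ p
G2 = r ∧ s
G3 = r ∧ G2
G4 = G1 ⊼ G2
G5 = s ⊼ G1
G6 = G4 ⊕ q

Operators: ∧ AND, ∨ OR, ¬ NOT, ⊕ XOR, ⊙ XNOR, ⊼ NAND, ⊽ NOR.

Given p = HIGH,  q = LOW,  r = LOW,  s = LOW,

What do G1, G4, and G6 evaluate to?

G1 = s OR p = LOW OR HIGH = HIGH
G2 = r AND s = LOW AND LOW = LOW
G4 = G1 NAND G2 = HIGH NAND LOW = HIGH
G6 = G4 XOR q = HIGH XOR LOW = HIGH

G1 = HIGH, G4 = HIGH, G6 = HIGH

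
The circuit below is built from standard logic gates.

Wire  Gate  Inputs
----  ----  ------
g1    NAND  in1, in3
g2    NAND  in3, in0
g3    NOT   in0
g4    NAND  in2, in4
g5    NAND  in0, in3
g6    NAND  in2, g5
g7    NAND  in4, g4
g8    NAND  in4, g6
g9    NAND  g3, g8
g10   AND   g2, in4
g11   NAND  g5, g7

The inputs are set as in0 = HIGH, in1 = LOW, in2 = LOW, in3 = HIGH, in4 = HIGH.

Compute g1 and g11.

g1 = HIGH; g11 = HIGH

g1 = in1 NAND in3 = LOW NAND HIGH = HIGH
g4 = in2 NAND in4 = LOW NAND HIGH = HIGH
g5 = in0 NAND in3 = HIGH NAND HIGH = LOW
g7 = in4 NAND g4 = HIGH NAND HIGH = LOW
g11 = g5 NAND g7 = LOW NAND LOW = HIGH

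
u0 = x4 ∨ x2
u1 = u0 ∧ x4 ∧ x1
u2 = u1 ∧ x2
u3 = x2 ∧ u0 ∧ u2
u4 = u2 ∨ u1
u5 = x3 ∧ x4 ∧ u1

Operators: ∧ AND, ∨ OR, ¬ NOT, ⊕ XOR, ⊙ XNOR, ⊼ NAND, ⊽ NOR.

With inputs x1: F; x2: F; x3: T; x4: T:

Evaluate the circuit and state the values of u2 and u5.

u2 = F, u5 = F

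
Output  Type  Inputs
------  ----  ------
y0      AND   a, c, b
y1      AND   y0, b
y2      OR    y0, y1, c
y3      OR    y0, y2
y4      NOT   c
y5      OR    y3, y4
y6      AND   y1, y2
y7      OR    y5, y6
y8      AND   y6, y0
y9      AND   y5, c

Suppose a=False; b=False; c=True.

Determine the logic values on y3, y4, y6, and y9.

y3 = True  y4 = False  y6 = False  y9 = True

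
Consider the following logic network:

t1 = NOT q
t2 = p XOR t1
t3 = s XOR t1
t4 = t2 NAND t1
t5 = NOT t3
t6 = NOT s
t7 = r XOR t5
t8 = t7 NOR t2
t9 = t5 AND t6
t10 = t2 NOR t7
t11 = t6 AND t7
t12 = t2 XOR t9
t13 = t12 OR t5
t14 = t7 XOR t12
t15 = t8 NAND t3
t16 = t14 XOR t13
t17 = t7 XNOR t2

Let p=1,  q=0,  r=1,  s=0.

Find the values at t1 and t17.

t1 = NOT q = NOT 0 = 1
t2 = p XOR t1 = 1 XOR 1 = 0
t3 = s XOR t1 = 0 XOR 1 = 1
t5 = NOT t3 = NOT 1 = 0
t7 = r XOR t5 = 1 XOR 0 = 1
t17 = t7 XNOR t2 = 1 XNOR 0 = 0

t1 = 1, t17 = 0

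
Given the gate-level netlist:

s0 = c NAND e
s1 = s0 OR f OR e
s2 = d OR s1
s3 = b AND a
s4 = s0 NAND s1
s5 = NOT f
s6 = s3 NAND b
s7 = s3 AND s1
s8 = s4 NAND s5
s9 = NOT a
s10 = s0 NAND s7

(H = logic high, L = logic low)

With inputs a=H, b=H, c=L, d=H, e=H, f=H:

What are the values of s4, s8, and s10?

s4 = L; s8 = H; s10 = L

s0 = c NAND e = L NAND H = H
s1 = s0 OR f OR e = H OR H OR H = H
s3 = b AND a = H AND H = H
s4 = s0 NAND s1 = H NAND H = L
s5 = NOT f = NOT H = L
s7 = s3 AND s1 = H AND H = H
s8 = s4 NAND s5 = L NAND L = H
s10 = s0 NAND s7 = H NAND H = L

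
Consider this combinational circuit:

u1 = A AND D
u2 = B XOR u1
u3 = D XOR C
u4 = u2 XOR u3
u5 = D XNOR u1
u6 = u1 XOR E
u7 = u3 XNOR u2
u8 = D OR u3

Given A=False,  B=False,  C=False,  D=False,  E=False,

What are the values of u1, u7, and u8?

u1 = False, u7 = True, u8 = False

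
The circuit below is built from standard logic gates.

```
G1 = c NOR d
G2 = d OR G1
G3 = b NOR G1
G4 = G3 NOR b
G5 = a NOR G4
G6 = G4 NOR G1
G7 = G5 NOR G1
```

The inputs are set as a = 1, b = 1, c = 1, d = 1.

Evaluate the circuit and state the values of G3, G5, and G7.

G3 = 0, G5 = 0, G7 = 1

G1 = c NOR d = 1 NOR 1 = 0
G3 = b NOR G1 = 1 NOR 0 = 0
G4 = G3 NOR b = 0 NOR 1 = 0
G5 = a NOR G4 = 1 NOR 0 = 0
G7 = G5 NOR G1 = 0 NOR 0 = 1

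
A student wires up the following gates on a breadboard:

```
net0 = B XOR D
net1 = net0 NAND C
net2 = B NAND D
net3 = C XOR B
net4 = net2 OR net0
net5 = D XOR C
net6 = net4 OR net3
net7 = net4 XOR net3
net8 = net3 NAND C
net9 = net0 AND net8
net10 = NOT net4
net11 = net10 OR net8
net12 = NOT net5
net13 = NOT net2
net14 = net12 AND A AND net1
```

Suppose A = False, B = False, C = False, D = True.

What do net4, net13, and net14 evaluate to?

net4 = True, net13 = False, net14 = False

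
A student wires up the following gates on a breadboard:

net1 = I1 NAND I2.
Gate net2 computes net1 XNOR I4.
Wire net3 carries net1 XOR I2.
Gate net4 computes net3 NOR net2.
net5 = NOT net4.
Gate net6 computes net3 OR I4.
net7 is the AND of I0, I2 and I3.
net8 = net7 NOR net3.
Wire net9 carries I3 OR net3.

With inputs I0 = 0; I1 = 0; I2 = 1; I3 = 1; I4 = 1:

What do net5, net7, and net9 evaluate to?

net5 = 1; net7 = 0; net9 = 1

net1 = I1 NAND I2 = 0 NAND 1 = 1
net2 = net1 XNOR I4 = 1 XNOR 1 = 1
net3 = net1 XOR I2 = 1 XOR 1 = 0
net4 = net3 NOR net2 = 0 NOR 1 = 0
net5 = NOT net4 = NOT 0 = 1
net7 = I0 AND I2 AND I3 = 0 AND 1 AND 1 = 0
net9 = I3 OR net3 = 1 OR 0 = 1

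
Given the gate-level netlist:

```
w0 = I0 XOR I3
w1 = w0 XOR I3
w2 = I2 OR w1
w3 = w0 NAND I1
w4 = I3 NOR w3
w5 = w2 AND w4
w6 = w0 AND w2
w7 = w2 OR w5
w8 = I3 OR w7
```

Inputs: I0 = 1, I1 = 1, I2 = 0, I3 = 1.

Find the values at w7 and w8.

w0 = I0 XOR I3 = 1 XOR 1 = 0
w1 = w0 XOR I3 = 0 XOR 1 = 1
w2 = I2 OR w1 = 0 OR 1 = 1
w3 = w0 NAND I1 = 0 NAND 1 = 1
w4 = I3 NOR w3 = 1 NOR 1 = 0
w5 = w2 AND w4 = 1 AND 0 = 0
w7 = w2 OR w5 = 1 OR 0 = 1
w8 = I3 OR w7 = 1 OR 1 = 1

w7 = 1; w8 = 1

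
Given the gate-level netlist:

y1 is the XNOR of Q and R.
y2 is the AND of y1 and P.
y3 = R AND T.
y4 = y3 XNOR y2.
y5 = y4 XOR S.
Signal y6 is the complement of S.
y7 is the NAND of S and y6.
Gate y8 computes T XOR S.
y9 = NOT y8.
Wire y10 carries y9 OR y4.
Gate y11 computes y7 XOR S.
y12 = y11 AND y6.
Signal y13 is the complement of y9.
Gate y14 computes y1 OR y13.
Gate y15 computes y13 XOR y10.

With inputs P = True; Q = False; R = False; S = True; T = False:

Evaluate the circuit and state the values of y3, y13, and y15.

y3 = False, y13 = True, y15 = True

y1 = Q XNOR R = False XNOR False = True
y2 = y1 AND P = True AND True = True
y3 = R AND T = False AND False = False
y4 = y3 XNOR y2 = False XNOR True = False
y8 = T XOR S = False XOR True = True
y9 = NOT y8 = NOT True = False
y10 = y9 OR y4 = False OR False = False
y13 = NOT y9 = NOT False = True
y15 = y13 XOR y10 = True XOR False = True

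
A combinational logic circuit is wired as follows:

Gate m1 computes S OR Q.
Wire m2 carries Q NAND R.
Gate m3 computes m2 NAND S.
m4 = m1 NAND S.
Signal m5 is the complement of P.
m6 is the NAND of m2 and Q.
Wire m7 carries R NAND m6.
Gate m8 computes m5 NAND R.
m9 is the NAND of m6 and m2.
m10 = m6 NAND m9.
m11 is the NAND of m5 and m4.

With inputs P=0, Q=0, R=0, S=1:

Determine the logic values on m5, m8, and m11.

m5 = 1, m8 = 1, m11 = 1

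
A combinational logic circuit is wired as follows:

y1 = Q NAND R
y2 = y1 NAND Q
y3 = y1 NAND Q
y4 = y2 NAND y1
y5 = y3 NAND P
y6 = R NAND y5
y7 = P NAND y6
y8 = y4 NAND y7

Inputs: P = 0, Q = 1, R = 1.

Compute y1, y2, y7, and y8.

y1 = 0  y2 = 1  y7 = 1  y8 = 0

y1 = Q NAND R = 1 NAND 1 = 0
y2 = y1 NAND Q = 0 NAND 1 = 1
y3 = y1 NAND Q = 0 NAND 1 = 1
y4 = y2 NAND y1 = 1 NAND 0 = 1
y5 = y3 NAND P = 1 NAND 0 = 1
y6 = R NAND y5 = 1 NAND 1 = 0
y7 = P NAND y6 = 0 NAND 0 = 1
y8 = y4 NAND y7 = 1 NAND 1 = 0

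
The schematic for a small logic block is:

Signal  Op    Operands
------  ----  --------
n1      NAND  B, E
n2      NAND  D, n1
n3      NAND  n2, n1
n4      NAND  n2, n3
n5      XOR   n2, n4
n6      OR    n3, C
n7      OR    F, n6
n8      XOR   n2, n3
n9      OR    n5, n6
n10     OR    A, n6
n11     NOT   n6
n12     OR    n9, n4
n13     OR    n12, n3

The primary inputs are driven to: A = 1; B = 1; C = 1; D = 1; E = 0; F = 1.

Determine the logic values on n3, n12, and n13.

n1 = B NAND E = 1 NAND 0 = 1
n2 = D NAND n1 = 1 NAND 1 = 0
n3 = n2 NAND n1 = 0 NAND 1 = 1
n4 = n2 NAND n3 = 0 NAND 1 = 1
n5 = n2 XOR n4 = 0 XOR 1 = 1
n6 = n3 OR C = 1 OR 1 = 1
n9 = n5 OR n6 = 1 OR 1 = 1
n12 = n9 OR n4 = 1 OR 1 = 1
n13 = n12 OR n3 = 1 OR 1 = 1

n3 = 1  n12 = 1  n13 = 1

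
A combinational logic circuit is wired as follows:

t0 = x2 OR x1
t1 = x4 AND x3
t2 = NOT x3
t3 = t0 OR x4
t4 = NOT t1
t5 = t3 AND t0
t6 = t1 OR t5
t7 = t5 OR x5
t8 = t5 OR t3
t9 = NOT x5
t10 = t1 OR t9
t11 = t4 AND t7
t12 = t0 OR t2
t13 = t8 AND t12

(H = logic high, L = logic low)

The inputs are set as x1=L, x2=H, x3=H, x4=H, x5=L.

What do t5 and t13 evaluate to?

t0 = x2 OR x1 = H OR L = H
t2 = NOT x3 = NOT H = L
t3 = t0 OR x4 = H OR H = H
t5 = t3 AND t0 = H AND H = H
t8 = t5 OR t3 = H OR H = H
t12 = t0 OR t2 = H OR L = H
t13 = t8 AND t12 = H AND H = H

t5 = H, t13 = H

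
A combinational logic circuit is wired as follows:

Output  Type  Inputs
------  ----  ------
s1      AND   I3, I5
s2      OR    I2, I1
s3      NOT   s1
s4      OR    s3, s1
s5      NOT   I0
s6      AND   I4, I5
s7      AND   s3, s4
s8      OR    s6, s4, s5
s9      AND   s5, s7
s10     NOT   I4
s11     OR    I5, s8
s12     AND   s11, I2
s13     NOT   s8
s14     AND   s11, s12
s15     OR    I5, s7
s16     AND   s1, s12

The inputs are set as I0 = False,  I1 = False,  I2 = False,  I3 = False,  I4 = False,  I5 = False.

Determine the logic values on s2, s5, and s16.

s1 = I3 AND I5 = False AND False = False
s2 = I2 OR I1 = False OR False = False
s3 = NOT s1 = NOT False = True
s4 = s3 OR s1 = True OR False = True
s5 = NOT I0 = NOT False = True
s6 = I4 AND I5 = False AND False = False
s8 = s6 OR s4 OR s5 = False OR True OR True = True
s11 = I5 OR s8 = False OR True = True
s12 = s11 AND I2 = True AND False = False
s16 = s1 AND s12 = False AND False = False

s2 = False  s5 = True  s16 = False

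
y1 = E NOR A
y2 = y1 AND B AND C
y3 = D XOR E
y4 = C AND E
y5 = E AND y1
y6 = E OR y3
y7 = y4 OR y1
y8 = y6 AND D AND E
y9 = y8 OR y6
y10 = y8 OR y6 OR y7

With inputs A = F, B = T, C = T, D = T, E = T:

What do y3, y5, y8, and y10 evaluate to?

y3 = F  y5 = F  y8 = T  y10 = T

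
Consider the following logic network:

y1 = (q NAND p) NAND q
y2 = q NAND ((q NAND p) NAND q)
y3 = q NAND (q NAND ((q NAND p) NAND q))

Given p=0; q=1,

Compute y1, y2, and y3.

y1 = 0; y2 = 1; y3 = 0

y1 = (1 NAND 0) NAND 1 = 0
y2 = 1 NAND ((1 NAND 0) NAND 1) = 1
y3 = 1 NAND (1 NAND ((1 NAND 0) NAND 1)) = 0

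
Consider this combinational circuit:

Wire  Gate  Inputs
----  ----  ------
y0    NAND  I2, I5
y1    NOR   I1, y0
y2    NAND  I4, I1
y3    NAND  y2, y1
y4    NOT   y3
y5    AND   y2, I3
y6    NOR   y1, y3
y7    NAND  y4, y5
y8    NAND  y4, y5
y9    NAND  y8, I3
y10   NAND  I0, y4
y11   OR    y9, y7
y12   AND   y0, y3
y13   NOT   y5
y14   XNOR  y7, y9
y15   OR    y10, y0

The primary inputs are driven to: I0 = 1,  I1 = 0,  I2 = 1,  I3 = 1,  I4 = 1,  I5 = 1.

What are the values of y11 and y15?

y0 = I2 NAND I5 = 1 NAND 1 = 0
y1 = I1 NOR y0 = 0 NOR 0 = 1
y2 = I4 NAND I1 = 1 NAND 0 = 1
y3 = y2 NAND y1 = 1 NAND 1 = 0
y4 = NOT y3 = NOT 0 = 1
y5 = y2 AND I3 = 1 AND 1 = 1
y7 = y4 NAND y5 = 1 NAND 1 = 0
y8 = y4 NAND y5 = 1 NAND 1 = 0
y9 = y8 NAND I3 = 0 NAND 1 = 1
y10 = I0 NAND y4 = 1 NAND 1 = 0
y11 = y9 OR y7 = 1 OR 0 = 1
y15 = y10 OR y0 = 0 OR 0 = 0

y11 = 1; y15 = 0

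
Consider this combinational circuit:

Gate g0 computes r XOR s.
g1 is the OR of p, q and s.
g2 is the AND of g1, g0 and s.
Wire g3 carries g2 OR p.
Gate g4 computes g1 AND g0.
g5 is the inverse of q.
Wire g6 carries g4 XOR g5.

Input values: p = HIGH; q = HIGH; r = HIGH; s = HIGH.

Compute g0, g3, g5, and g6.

g0 = LOW  g3 = HIGH  g5 = LOW  g6 = LOW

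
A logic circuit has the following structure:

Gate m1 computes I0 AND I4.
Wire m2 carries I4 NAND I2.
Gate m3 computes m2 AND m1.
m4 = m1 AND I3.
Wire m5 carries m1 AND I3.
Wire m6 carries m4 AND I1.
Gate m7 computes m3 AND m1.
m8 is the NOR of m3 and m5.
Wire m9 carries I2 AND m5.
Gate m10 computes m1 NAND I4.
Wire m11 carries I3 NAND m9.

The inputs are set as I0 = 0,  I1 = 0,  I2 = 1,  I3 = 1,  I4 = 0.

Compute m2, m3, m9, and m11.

m2 = 1; m3 = 0; m9 = 0; m11 = 1

m1 = I0 AND I4 = 0 AND 0 = 0
m2 = I4 NAND I2 = 0 NAND 1 = 1
m3 = m2 AND m1 = 1 AND 0 = 0
m5 = m1 AND I3 = 0 AND 1 = 0
m9 = I2 AND m5 = 1 AND 0 = 0
m11 = I3 NAND m9 = 1 NAND 0 = 1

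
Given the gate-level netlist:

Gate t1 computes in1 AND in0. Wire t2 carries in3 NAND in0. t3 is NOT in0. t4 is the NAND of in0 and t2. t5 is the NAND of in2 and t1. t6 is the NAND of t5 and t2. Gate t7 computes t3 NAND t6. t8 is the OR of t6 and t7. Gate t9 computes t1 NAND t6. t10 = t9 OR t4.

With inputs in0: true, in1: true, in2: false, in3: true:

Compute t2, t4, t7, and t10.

t2 = false, t4 = true, t7 = true, t10 = true

t1 = in1 AND in0 = true AND true = true
t2 = in3 NAND in0 = true NAND true = false
t3 = NOT in0 = NOT true = false
t4 = in0 NAND t2 = true NAND false = true
t5 = in2 NAND t1 = false NAND true = true
t6 = t5 NAND t2 = true NAND false = true
t7 = t3 NAND t6 = false NAND true = true
t9 = t1 NAND t6 = true NAND true = false
t10 = t9 OR t4 = false OR true = true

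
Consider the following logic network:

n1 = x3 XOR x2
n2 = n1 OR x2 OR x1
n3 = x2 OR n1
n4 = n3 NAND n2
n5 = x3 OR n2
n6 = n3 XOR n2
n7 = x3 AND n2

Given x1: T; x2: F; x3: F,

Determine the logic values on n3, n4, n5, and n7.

n3 = F, n4 = T, n5 = T, n7 = F

n1 = x3 XOR x2 = F XOR F = F
n2 = n1 OR x2 OR x1 = F OR F OR T = T
n3 = x2 OR n1 = F OR F = F
n4 = n3 NAND n2 = F NAND T = T
n5 = x3 OR n2 = F OR T = T
n7 = x3 AND n2 = F AND T = F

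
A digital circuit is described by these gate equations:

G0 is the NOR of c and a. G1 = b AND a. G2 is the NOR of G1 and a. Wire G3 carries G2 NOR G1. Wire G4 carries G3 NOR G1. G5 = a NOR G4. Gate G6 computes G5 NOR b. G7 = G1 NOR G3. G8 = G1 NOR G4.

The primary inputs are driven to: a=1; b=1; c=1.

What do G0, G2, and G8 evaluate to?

G0 = c NOR a = 1 NOR 1 = 0
G1 = b AND a = 1 AND 1 = 1
G2 = G1 NOR a = 1 NOR 1 = 0
G3 = G2 NOR G1 = 0 NOR 1 = 0
G4 = G3 NOR G1 = 0 NOR 1 = 0
G8 = G1 NOR G4 = 1 NOR 0 = 0

G0 = 0, G2 = 0, G8 = 0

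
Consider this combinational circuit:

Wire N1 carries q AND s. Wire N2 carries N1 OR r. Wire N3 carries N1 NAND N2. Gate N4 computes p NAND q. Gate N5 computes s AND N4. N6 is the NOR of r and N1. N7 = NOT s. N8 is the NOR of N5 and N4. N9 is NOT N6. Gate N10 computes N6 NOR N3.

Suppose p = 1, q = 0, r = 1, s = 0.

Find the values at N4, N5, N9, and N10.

N1 = q AND s = 0 AND 0 = 0
N2 = N1 OR r = 0 OR 1 = 1
N3 = N1 NAND N2 = 0 NAND 1 = 1
N4 = p NAND q = 1 NAND 0 = 1
N5 = s AND N4 = 0 AND 1 = 0
N6 = r NOR N1 = 1 NOR 0 = 0
N9 = NOT N6 = NOT 0 = 1
N10 = N6 NOR N3 = 0 NOR 1 = 0

N4 = 1, N5 = 0, N9 = 1, N10 = 0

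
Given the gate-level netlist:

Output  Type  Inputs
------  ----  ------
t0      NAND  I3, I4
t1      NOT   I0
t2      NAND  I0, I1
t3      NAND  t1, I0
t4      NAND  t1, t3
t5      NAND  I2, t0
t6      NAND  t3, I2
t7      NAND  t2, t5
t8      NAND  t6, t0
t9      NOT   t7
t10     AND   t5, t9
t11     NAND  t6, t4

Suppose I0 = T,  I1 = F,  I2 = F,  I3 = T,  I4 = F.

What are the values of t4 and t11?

t4 = T, t11 = F

t1 = NOT I0 = NOT T = F
t3 = t1 NAND I0 = F NAND T = T
t4 = t1 NAND t3 = F NAND T = T
t6 = t3 NAND I2 = T NAND F = T
t11 = t6 NAND t4 = T NAND T = F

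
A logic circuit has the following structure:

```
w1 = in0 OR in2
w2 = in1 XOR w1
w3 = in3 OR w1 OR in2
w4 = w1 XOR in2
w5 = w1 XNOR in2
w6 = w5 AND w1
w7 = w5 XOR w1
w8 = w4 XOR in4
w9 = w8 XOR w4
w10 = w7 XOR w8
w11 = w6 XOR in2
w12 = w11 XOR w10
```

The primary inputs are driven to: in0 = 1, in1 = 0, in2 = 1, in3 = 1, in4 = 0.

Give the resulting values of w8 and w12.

w8 = 0, w12 = 0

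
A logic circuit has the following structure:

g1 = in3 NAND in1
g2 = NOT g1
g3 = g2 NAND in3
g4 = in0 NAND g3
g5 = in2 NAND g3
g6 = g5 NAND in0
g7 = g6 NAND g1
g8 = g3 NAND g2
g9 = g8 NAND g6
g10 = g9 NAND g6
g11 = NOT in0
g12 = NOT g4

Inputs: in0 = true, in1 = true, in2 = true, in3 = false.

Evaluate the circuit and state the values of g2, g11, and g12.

g2 = false; g11 = false; g12 = true

g1 = in3 NAND in1 = false NAND true = true
g2 = NOT g1 = NOT true = false
g3 = g2 NAND in3 = false NAND false = true
g4 = in0 NAND g3 = true NAND true = false
g11 = NOT in0 = NOT true = false
g12 = NOT g4 = NOT false = true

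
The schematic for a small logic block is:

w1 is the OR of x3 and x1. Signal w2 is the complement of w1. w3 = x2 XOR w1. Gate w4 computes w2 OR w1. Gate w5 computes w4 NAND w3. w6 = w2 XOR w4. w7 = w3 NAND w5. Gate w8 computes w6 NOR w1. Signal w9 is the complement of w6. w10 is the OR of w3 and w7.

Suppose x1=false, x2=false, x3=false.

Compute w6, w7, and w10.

w1 = x3 OR x1 = false OR false = false
w2 = NOT w1 = NOT false = true
w3 = x2 XOR w1 = false XOR false = false
w4 = w2 OR w1 = true OR false = true
w5 = w4 NAND w3 = true NAND false = true
w6 = w2 XOR w4 = true XOR true = false
w7 = w3 NAND w5 = false NAND true = true
w10 = w3 OR w7 = false OR true = true

w6 = false; w7 = true; w10 = true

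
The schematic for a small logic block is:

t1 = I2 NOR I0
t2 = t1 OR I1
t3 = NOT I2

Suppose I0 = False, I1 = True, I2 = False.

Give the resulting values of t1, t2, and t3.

t1 = True  t2 = True  t3 = True

t1 = I2 NOR I0 = False NOR False = True
t2 = t1 OR I1 = True OR True = True
t3 = NOT I2 = NOT False = True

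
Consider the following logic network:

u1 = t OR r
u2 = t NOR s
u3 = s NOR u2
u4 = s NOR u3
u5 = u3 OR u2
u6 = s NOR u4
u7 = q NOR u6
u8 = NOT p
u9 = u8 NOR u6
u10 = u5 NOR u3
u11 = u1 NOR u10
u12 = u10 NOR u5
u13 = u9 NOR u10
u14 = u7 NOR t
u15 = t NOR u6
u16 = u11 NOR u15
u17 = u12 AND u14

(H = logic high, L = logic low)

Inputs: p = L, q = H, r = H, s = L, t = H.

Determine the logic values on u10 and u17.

u2 = t NOR s = H NOR L = L
u3 = s NOR u2 = L NOR L = H
u4 = s NOR u3 = L NOR H = L
u5 = u3 OR u2 = H OR L = H
u6 = s NOR u4 = L NOR L = H
u7 = q NOR u6 = H NOR H = L
u10 = u5 NOR u3 = H NOR H = L
u12 = u10 NOR u5 = L NOR H = L
u14 = u7 NOR t = L NOR H = L
u17 = u12 AND u14 = L AND L = L

u10 = L  u17 = L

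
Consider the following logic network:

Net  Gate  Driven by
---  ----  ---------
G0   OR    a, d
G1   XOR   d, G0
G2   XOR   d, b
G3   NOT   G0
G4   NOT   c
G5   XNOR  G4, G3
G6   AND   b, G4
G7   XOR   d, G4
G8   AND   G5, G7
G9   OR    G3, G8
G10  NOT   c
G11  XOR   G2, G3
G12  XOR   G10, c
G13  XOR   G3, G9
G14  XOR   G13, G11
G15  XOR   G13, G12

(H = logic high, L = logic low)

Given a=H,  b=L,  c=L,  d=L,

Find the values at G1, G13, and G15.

G0 = a OR d = H OR L = H
G1 = d XOR G0 = L XOR H = H
G3 = NOT G0 = NOT H = L
G4 = NOT c = NOT L = H
G5 = G4 XNOR G3 = H XNOR L = L
G7 = d XOR G4 = L XOR H = H
G8 = G5 AND G7 = L AND H = L
G9 = G3 OR G8 = L OR L = L
G10 = NOT c = NOT L = H
G12 = G10 XOR c = H XOR L = H
G13 = G3 XOR G9 = L XOR L = L
G15 = G13 XOR G12 = L XOR H = H

G1 = H; G13 = L; G15 = H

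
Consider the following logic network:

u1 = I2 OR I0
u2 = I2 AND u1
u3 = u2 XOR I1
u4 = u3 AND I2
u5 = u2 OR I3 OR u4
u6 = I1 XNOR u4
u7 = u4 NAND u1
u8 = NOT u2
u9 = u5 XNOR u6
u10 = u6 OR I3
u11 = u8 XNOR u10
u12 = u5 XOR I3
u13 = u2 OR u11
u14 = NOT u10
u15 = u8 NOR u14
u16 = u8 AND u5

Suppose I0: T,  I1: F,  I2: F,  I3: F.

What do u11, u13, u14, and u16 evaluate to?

u11 = T  u13 = T  u14 = F  u16 = F

u1 = I2 OR I0 = F OR T = T
u2 = I2 AND u1 = F AND T = F
u3 = u2 XOR I1 = F XOR F = F
u4 = u3 AND I2 = F AND F = F
u5 = u2 OR I3 OR u4 = F OR F OR F = F
u6 = I1 XNOR u4 = F XNOR F = T
u8 = NOT u2 = NOT F = T
u10 = u6 OR I3 = T OR F = T
u11 = u8 XNOR u10 = T XNOR T = T
u13 = u2 OR u11 = F OR T = T
u14 = NOT u10 = NOT T = F
u16 = u8 AND u5 = T AND F = F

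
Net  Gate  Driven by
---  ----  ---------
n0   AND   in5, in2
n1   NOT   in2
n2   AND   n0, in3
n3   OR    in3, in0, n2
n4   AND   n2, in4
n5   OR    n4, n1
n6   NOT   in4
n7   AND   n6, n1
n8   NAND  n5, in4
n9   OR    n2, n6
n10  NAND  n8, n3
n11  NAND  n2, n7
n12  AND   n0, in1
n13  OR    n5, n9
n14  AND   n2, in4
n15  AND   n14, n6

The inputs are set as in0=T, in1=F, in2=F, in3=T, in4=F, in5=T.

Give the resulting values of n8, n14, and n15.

n8 = T  n14 = F  n15 = F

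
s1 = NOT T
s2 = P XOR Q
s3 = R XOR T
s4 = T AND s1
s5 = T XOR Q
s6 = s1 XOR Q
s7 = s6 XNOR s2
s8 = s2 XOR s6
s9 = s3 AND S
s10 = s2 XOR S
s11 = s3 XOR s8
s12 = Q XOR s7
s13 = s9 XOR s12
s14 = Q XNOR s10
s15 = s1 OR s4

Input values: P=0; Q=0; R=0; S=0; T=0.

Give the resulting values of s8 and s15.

s1 = NOT T = NOT 0 = 1
s2 = P XOR Q = 0 XOR 0 = 0
s4 = T AND s1 = 0 AND 1 = 0
s6 = s1 XOR Q = 1 XOR 0 = 1
s8 = s2 XOR s6 = 0 XOR 1 = 1
s15 = s1 OR s4 = 1 OR 0 = 1

s8 = 1; s15 = 1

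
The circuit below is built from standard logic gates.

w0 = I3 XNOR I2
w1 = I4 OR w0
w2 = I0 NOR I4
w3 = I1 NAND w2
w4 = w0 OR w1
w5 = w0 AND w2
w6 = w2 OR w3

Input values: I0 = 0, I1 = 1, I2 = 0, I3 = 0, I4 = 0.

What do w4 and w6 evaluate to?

w4 = 1, w6 = 1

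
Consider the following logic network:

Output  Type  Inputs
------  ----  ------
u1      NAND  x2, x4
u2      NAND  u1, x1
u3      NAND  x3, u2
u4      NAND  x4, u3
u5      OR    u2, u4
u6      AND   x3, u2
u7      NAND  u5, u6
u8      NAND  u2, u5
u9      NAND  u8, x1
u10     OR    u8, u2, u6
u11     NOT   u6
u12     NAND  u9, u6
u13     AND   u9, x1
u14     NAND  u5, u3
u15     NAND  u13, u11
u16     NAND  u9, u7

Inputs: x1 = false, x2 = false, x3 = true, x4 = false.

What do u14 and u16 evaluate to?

u1 = x2 NAND x4 = false NAND false = true
u2 = u1 NAND x1 = true NAND false = true
u3 = x3 NAND u2 = true NAND true = false
u4 = x4 NAND u3 = false NAND false = true
u5 = u2 OR u4 = true OR true = true
u6 = x3 AND u2 = true AND true = true
u7 = u5 NAND u6 = true NAND true = false
u8 = u2 NAND u5 = true NAND true = false
u9 = u8 NAND x1 = false NAND false = true
u14 = u5 NAND u3 = true NAND false = true
u16 = u9 NAND u7 = true NAND false = true

u14 = true  u16 = true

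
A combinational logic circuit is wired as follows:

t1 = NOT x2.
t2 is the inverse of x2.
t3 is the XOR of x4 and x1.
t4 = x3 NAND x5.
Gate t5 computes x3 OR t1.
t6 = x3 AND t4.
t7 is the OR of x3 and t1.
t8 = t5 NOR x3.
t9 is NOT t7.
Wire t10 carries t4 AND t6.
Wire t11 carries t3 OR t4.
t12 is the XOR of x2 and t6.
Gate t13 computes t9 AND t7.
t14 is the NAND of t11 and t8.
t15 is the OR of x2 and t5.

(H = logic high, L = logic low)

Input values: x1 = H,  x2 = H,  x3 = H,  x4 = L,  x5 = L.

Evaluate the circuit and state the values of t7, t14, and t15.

t7 = H, t14 = H, t15 = H

t1 = NOT x2 = NOT H = L
t3 = x4 XOR x1 = L XOR H = H
t4 = x3 NAND x5 = H NAND L = H
t5 = x3 OR t1 = H OR L = H
t7 = x3 OR t1 = H OR L = H
t8 = t5 NOR x3 = H NOR H = L
t11 = t3 OR t4 = H OR H = H
t14 = t11 NAND t8 = H NAND L = H
t15 = x2 OR t5 = H OR H = H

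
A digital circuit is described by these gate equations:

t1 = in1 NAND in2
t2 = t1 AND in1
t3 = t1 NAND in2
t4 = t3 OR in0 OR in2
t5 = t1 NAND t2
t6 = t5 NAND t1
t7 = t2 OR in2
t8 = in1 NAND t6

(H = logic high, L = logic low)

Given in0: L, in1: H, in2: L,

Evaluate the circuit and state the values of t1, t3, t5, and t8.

t1 = H  t3 = H  t5 = L  t8 = L

t1 = in1 NAND in2 = H NAND L = H
t2 = t1 AND in1 = H AND H = H
t3 = t1 NAND in2 = H NAND L = H
t5 = t1 NAND t2 = H NAND H = L
t6 = t5 NAND t1 = L NAND H = H
t8 = in1 NAND t6 = H NAND H = L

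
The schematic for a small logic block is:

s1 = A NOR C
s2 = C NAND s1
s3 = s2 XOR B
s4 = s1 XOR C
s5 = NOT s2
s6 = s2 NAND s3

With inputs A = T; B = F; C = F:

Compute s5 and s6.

s5 = F, s6 = F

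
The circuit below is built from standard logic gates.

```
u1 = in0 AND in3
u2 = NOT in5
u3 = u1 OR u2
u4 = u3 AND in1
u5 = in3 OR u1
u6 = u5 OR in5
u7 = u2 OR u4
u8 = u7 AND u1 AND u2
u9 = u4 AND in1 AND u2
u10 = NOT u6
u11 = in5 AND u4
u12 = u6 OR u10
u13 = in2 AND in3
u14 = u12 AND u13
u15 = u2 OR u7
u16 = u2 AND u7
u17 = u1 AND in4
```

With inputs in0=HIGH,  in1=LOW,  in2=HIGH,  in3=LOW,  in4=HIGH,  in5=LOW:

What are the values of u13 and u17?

u1 = in0 AND in3 = HIGH AND LOW = LOW
u13 = in2 AND in3 = HIGH AND LOW = LOW
u17 = u1 AND in4 = LOW AND HIGH = LOW

u13 = LOW, u17 = LOW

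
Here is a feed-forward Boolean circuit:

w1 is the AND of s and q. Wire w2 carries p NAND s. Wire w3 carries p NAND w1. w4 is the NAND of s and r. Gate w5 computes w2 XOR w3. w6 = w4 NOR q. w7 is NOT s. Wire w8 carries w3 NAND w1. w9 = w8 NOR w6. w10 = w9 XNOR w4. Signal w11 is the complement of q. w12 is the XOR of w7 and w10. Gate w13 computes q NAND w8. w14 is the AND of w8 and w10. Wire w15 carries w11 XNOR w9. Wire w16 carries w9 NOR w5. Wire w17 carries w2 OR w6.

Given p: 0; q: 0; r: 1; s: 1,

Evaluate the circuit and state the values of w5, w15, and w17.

w1 = s AND q = 1 AND 0 = 0
w2 = p NAND s = 0 NAND 1 = 1
w3 = p NAND w1 = 0 NAND 0 = 1
w4 = s NAND r = 1 NAND 1 = 0
w5 = w2 XOR w3 = 1 XOR 1 = 0
w6 = w4 NOR q = 0 NOR 0 = 1
w8 = w3 NAND w1 = 1 NAND 0 = 1
w9 = w8 NOR w6 = 1 NOR 1 = 0
w11 = NOT q = NOT 0 = 1
w15 = w11 XNOR w9 = 1 XNOR 0 = 0
w17 = w2 OR w6 = 1 OR 1 = 1

w5 = 0, w15 = 0, w17 = 1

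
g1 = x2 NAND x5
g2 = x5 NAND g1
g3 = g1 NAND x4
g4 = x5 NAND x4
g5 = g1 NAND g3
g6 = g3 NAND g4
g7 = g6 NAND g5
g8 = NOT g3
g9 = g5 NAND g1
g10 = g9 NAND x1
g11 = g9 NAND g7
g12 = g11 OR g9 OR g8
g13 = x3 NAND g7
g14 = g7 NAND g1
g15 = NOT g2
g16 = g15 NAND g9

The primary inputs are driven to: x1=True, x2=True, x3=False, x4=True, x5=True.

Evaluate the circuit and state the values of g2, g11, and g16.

g2 = True, g11 = True, g16 = True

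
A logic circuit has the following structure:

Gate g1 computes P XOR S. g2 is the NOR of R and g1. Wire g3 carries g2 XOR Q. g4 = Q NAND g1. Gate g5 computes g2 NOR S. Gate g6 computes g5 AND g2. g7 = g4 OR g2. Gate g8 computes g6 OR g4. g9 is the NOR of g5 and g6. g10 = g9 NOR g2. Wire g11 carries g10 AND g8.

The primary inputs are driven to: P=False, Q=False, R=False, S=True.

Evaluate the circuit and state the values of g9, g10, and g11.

g9 = True  g10 = False  g11 = False

g1 = P XOR S = False XOR True = True
g2 = R NOR g1 = False NOR True = False
g4 = Q NAND g1 = False NAND True = True
g5 = g2 NOR S = False NOR True = False
g6 = g5 AND g2 = False AND False = False
g8 = g6 OR g4 = False OR True = True
g9 = g5 NOR g6 = False NOR False = True
g10 = g9 NOR g2 = True NOR False = False
g11 = g10 AND g8 = False AND True = False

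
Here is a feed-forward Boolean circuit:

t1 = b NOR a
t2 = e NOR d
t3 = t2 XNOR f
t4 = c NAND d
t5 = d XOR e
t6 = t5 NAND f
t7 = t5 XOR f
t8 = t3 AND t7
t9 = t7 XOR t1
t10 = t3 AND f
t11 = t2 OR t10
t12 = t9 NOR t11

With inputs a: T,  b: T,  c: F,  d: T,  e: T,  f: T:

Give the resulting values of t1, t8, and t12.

t1 = b NOR a = T NOR T = F
t2 = e NOR d = T NOR T = F
t3 = t2 XNOR f = F XNOR T = F
t5 = d XOR e = T XOR T = F
t7 = t5 XOR f = F XOR T = T
t8 = t3 AND t7 = F AND T = F
t9 = t7 XOR t1 = T XOR F = T
t10 = t3 AND f = F AND T = F
t11 = t2 OR t10 = F OR F = F
t12 = t9 NOR t11 = T NOR F = F

t1 = F; t8 = F; t12 = F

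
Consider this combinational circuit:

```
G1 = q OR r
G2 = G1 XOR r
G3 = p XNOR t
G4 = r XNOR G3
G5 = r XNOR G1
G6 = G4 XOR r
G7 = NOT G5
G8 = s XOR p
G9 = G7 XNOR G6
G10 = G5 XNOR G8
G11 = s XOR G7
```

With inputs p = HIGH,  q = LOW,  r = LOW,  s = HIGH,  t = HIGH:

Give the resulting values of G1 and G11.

G1 = LOW, G11 = HIGH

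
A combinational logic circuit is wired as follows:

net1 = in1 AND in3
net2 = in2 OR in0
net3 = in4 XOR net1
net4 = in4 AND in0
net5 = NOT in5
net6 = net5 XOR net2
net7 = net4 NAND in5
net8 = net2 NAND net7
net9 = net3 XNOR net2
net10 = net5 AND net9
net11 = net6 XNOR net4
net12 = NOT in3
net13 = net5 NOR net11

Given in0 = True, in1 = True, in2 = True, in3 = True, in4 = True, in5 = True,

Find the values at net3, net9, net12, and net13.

net1 = in1 AND in3 = True AND True = True
net2 = in2 OR in0 = True OR True = True
net3 = in4 XOR net1 = True XOR True = False
net4 = in4 AND in0 = True AND True = True
net5 = NOT in5 = NOT True = False
net6 = net5 XOR net2 = False XOR True = True
net9 = net3 XNOR net2 = False XNOR True = False
net11 = net6 XNOR net4 = True XNOR True = True
net12 = NOT in3 = NOT True = False
net13 = net5 NOR net11 = False NOR True = False

net3 = False, net9 = False, net12 = False, net13 = False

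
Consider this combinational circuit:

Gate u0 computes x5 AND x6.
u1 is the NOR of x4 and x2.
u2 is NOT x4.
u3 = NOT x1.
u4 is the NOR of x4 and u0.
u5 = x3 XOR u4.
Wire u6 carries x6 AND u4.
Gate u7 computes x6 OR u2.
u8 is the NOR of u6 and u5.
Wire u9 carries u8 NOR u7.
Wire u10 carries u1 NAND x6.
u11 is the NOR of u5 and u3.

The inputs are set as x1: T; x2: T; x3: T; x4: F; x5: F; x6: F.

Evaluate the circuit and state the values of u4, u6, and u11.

u4 = T  u6 = F  u11 = T

u0 = x5 AND x6 = F AND F = F
u3 = NOT x1 = NOT T = F
u4 = x4 NOR u0 = F NOR F = T
u5 = x3 XOR u4 = T XOR T = F
u6 = x6 AND u4 = F AND T = F
u11 = u5 NOR u3 = F NOR F = T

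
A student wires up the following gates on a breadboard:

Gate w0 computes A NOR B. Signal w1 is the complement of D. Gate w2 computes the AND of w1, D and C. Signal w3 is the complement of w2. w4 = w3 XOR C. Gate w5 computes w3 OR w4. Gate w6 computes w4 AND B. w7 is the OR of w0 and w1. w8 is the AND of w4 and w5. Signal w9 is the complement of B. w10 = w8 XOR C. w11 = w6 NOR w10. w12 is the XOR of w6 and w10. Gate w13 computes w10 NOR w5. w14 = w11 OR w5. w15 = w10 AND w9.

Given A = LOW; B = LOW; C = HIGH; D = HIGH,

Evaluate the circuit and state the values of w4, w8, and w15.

w4 = LOW; w8 = LOW; w15 = HIGH

w1 = NOT D = NOT HIGH = LOW
w2 = w1 AND D AND C = LOW AND HIGH AND HIGH = LOW
w3 = NOT w2 = NOT LOW = HIGH
w4 = w3 XOR C = HIGH XOR HIGH = LOW
w5 = w3 OR w4 = HIGH OR LOW = HIGH
w8 = w4 AND w5 = LOW AND HIGH = LOW
w9 = NOT B = NOT LOW = HIGH
w10 = w8 XOR C = LOW XOR HIGH = HIGH
w15 = w10 AND w9 = HIGH AND HIGH = HIGH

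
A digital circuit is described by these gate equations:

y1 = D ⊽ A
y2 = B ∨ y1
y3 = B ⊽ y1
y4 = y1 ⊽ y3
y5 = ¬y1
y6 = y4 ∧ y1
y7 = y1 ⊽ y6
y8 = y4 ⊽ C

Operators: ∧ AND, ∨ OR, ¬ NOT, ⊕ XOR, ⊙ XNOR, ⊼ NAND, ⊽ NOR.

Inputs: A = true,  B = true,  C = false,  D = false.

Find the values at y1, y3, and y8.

y1 = D NOR A = false NOR true = false
y3 = B NOR y1 = true NOR false = false
y4 = y1 NOR y3 = false NOR false = true
y8 = y4 NOR C = true NOR false = false

y1 = false, y3 = false, y8 = false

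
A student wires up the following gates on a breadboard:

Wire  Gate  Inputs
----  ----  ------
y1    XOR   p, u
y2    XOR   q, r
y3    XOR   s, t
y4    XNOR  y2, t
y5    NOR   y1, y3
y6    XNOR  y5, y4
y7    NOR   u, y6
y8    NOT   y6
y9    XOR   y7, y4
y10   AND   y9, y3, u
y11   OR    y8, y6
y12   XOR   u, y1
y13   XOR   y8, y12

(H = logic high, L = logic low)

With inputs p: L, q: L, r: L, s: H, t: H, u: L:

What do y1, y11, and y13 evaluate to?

y1 = p XOR u = L XOR L = L
y2 = q XOR r = L XOR L = L
y3 = s XOR t = H XOR H = L
y4 = y2 XNOR t = L XNOR H = L
y5 = y1 NOR y3 = L NOR L = H
y6 = y5 XNOR y4 = H XNOR L = L
y8 = NOT y6 = NOT L = H
y11 = y8 OR y6 = H OR L = H
y12 = u XOR y1 = L XOR L = L
y13 = y8 XOR y12 = H XOR L = H

y1 = L, y11 = H, y13 = H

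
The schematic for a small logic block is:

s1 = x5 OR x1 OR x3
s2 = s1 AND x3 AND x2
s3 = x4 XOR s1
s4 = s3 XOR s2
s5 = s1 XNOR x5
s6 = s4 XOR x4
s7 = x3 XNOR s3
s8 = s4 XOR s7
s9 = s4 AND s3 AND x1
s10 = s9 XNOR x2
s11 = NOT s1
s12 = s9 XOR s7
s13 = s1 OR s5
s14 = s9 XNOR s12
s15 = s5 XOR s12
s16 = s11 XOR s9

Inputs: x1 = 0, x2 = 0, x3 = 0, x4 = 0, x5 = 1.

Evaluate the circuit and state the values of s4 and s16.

s1 = x5 OR x1 OR x3 = 1 OR 0 OR 0 = 1
s2 = s1 AND x3 AND x2 = 1 AND 0 AND 0 = 0
s3 = x4 XOR s1 = 0 XOR 1 = 1
s4 = s3 XOR s2 = 1 XOR 0 = 1
s9 = s4 AND s3 AND x1 = 1 AND 1 AND 0 = 0
s11 = NOT s1 = NOT 1 = 0
s16 = s11 XOR s9 = 0 XOR 0 = 0

s4 = 1  s16 = 0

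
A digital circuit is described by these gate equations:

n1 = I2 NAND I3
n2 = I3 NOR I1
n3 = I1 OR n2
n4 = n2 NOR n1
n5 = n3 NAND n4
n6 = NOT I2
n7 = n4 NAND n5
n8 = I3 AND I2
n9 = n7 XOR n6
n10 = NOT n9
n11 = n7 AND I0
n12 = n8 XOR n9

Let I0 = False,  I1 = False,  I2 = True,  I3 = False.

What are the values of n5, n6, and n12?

n5 = True, n6 = False, n12 = True

n1 = I2 NAND I3 = True NAND False = True
n2 = I3 NOR I1 = False NOR False = True
n3 = I1 OR n2 = False OR True = True
n4 = n2 NOR n1 = True NOR True = False
n5 = n3 NAND n4 = True NAND False = True
n6 = NOT I2 = NOT True = False
n7 = n4 NAND n5 = False NAND True = True
n8 = I3 AND I2 = False AND True = False
n9 = n7 XOR n6 = True XOR False = True
n12 = n8 XOR n9 = False XOR True = True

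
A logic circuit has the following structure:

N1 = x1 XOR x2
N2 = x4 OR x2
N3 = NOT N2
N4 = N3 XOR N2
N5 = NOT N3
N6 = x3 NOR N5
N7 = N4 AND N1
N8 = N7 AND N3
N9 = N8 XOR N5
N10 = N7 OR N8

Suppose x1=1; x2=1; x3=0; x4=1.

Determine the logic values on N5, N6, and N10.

N1 = x1 XOR x2 = 1 XOR 1 = 0
N2 = x4 OR x2 = 1 OR 1 = 1
N3 = NOT N2 = NOT 1 = 0
N4 = N3 XOR N2 = 0 XOR 1 = 1
N5 = NOT N3 = NOT 0 = 1
N6 = x3 NOR N5 = 0 NOR 1 = 0
N7 = N4 AND N1 = 1 AND 0 = 0
N8 = N7 AND N3 = 0 AND 0 = 0
N10 = N7 OR N8 = 0 OR 0 = 0

N5 = 1; N6 = 0; N10 = 0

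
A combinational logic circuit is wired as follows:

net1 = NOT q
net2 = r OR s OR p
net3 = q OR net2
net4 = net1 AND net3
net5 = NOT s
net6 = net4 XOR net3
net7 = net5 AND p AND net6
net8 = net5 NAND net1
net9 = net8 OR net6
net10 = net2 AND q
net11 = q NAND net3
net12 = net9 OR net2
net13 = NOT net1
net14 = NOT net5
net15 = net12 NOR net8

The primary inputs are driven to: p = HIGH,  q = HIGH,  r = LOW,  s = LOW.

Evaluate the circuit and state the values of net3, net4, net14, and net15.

net3 = HIGH  net4 = LOW  net14 = LOW  net15 = LOW

net1 = NOT q = NOT HIGH = LOW
net2 = r OR s OR p = LOW OR LOW OR HIGH = HIGH
net3 = q OR net2 = HIGH OR HIGH = HIGH
net4 = net1 AND net3 = LOW AND HIGH = LOW
net5 = NOT s = NOT LOW = HIGH
net6 = net4 XOR net3 = LOW XOR HIGH = HIGH
net8 = net5 NAND net1 = HIGH NAND LOW = HIGH
net9 = net8 OR net6 = HIGH OR HIGH = HIGH
net12 = net9 OR net2 = HIGH OR HIGH = HIGH
net14 = NOT net5 = NOT HIGH = LOW
net15 = net12 NOR net8 = HIGH NOR HIGH = LOW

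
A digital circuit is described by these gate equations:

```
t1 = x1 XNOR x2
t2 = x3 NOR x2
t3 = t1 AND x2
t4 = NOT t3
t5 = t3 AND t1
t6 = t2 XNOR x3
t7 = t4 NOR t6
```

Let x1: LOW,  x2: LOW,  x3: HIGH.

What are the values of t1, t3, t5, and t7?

t1 = HIGH, t3 = LOW, t5 = LOW, t7 = LOW

t1 = x1 XNOR x2 = LOW XNOR LOW = HIGH
t2 = x3 NOR x2 = HIGH NOR LOW = LOW
t3 = t1 AND x2 = HIGH AND LOW = LOW
t4 = NOT t3 = NOT LOW = HIGH
t5 = t3 AND t1 = LOW AND HIGH = LOW
t6 = t2 XNOR x3 = LOW XNOR HIGH = LOW
t7 = t4 NOR t6 = HIGH NOR LOW = LOW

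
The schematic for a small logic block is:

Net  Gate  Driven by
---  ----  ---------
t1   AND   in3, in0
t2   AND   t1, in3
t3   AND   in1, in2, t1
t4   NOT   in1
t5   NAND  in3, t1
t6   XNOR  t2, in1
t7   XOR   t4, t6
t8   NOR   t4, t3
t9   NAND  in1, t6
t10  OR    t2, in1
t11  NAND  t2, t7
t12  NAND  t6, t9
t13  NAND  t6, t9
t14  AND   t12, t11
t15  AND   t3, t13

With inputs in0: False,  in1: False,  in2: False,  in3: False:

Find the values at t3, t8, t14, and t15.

t3 = False, t8 = False, t14 = False, t15 = False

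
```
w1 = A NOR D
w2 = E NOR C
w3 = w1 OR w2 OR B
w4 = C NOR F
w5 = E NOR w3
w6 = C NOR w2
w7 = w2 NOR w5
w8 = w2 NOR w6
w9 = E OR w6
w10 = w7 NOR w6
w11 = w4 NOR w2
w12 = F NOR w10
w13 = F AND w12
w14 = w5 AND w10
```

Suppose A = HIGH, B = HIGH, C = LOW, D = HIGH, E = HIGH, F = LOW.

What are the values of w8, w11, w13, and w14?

w1 = A NOR D = HIGH NOR HIGH = LOW
w2 = E NOR C = HIGH NOR LOW = LOW
w3 = w1 OR w2 OR B = LOW OR LOW OR HIGH = HIGH
w4 = C NOR F = LOW NOR LOW = HIGH
w5 = E NOR w3 = HIGH NOR HIGH = LOW
w6 = C NOR w2 = LOW NOR LOW = HIGH
w7 = w2 NOR w5 = LOW NOR LOW = HIGH
w8 = w2 NOR w6 = LOW NOR HIGH = LOW
w10 = w7 NOR w6 = HIGH NOR HIGH = LOW
w11 = w4 NOR w2 = HIGH NOR LOW = LOW
w12 = F NOR w10 = LOW NOR LOW = HIGH
w13 = F AND w12 = LOW AND HIGH = LOW
w14 = w5 AND w10 = LOW AND LOW = LOW

w8 = LOW, w11 = LOW, w13 = LOW, w14 = LOW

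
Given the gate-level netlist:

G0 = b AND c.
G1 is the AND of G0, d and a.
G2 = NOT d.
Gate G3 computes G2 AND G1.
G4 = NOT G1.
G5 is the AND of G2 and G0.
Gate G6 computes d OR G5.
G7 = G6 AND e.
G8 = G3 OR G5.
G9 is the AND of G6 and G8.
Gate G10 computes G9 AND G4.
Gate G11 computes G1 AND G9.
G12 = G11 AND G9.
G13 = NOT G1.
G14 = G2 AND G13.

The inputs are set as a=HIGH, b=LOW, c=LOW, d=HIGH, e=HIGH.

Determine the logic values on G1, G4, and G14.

G0 = b AND c = LOW AND LOW = LOW
G1 = G0 AND d AND a = LOW AND HIGH AND HIGH = LOW
G2 = NOT d = NOT HIGH = LOW
G4 = NOT G1 = NOT LOW = HIGH
G13 = NOT G1 = NOT LOW = HIGH
G14 = G2 AND G13 = LOW AND HIGH = LOW

G1 = LOW, G4 = HIGH, G14 = LOW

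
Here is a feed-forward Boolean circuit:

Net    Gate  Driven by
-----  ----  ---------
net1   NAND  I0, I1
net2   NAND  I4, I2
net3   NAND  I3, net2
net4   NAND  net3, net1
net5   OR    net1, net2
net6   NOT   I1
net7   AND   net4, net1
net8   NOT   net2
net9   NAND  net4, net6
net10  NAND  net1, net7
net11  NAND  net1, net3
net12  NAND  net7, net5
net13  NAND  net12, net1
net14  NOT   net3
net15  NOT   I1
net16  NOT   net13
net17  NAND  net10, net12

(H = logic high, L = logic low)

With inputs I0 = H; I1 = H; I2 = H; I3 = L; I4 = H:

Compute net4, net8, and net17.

net4 = H  net8 = H  net17 = L

net1 = I0 NAND I1 = H NAND H = L
net2 = I4 NAND I2 = H NAND H = L
net3 = I3 NAND net2 = L NAND L = H
net4 = net3 NAND net1 = H NAND L = H
net5 = net1 OR net2 = L OR L = L
net7 = net4 AND net1 = H AND L = L
net8 = NOT net2 = NOT L = H
net10 = net1 NAND net7 = L NAND L = H
net12 = net7 NAND net5 = L NAND L = H
net17 = net10 NAND net12 = H NAND H = L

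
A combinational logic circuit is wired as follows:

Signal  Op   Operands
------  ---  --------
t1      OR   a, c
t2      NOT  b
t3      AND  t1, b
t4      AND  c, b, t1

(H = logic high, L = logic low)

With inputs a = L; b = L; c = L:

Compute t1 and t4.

t1 = a OR c = L OR L = L
t4 = c AND b AND t1 = L AND L AND L = L

t1 = L, t4 = L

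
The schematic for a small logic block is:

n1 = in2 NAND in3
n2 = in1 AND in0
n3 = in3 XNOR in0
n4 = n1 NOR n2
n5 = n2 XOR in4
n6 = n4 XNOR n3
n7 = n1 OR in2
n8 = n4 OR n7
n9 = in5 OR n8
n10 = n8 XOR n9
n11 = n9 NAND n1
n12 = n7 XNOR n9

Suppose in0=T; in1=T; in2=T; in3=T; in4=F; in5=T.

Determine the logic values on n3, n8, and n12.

n3 = T; n8 = T; n12 = T

n1 = in2 NAND in3 = T NAND T = F
n2 = in1 AND in0 = T AND T = T
n3 = in3 XNOR in0 = T XNOR T = T
n4 = n1 NOR n2 = F NOR T = F
n7 = n1 OR in2 = F OR T = T
n8 = n4 OR n7 = F OR T = T
n9 = in5 OR n8 = T OR T = T
n12 = n7 XNOR n9 = T XNOR T = T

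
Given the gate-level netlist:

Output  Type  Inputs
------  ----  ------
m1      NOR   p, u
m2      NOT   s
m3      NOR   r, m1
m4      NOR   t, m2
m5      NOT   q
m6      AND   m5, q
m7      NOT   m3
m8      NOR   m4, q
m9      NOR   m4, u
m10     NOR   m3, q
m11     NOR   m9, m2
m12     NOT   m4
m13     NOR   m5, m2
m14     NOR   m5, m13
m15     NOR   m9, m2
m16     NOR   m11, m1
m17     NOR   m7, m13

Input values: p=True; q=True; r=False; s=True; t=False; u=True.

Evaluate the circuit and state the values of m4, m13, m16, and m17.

m4 = True  m13 = True  m16 = False  m17 = False

m1 = p NOR u = True NOR True = False
m2 = NOT s = NOT True = False
m3 = r NOR m1 = False NOR False = True
m4 = t NOR m2 = False NOR False = True
m5 = NOT q = NOT True = False
m7 = NOT m3 = NOT True = False
m9 = m4 NOR u = True NOR True = False
m11 = m9 NOR m2 = False NOR False = True
m13 = m5 NOR m2 = False NOR False = True
m16 = m11 NOR m1 = True NOR False = False
m17 = m7 NOR m13 = False NOR True = False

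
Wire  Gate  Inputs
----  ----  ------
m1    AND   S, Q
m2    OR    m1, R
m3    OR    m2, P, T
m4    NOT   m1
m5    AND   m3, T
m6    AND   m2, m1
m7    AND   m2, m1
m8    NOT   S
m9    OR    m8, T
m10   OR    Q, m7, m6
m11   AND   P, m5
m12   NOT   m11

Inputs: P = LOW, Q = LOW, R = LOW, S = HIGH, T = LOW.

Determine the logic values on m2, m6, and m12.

m1 = S AND Q = HIGH AND LOW = LOW
m2 = m1 OR R = LOW OR LOW = LOW
m3 = m2 OR P OR T = LOW OR LOW OR LOW = LOW
m5 = m3 AND T = LOW AND LOW = LOW
m6 = m2 AND m1 = LOW AND LOW = LOW
m11 = P AND m5 = LOW AND LOW = LOW
m12 = NOT m11 = NOT LOW = HIGH

m2 = LOW  m6 = LOW  m12 = HIGH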